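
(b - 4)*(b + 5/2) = b^2 - 3*b/2 - 10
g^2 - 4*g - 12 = (g - 6)*(g + 2)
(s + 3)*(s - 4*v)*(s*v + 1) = s^3*v - 4*s^2*v^2 + 3*s^2*v + s^2 - 12*s*v^2 - 4*s*v + 3*s - 12*v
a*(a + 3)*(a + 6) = a^3 + 9*a^2 + 18*a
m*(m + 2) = m^2 + 2*m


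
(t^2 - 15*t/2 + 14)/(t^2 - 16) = (t - 7/2)/(t + 4)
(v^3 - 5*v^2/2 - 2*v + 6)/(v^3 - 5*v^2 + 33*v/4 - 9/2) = 2*(2*v^2 - v - 6)/(4*v^2 - 12*v + 9)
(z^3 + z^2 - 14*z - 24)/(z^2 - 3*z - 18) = (z^2 - 2*z - 8)/(z - 6)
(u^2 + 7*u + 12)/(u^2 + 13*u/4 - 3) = 4*(u + 3)/(4*u - 3)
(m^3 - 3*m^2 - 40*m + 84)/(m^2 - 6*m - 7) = (m^2 + 4*m - 12)/(m + 1)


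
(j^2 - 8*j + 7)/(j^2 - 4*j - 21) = (j - 1)/(j + 3)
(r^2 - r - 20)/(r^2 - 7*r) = (r^2 - r - 20)/(r*(r - 7))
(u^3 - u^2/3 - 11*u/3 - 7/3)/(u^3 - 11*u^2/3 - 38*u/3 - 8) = (3*u^2 - 4*u - 7)/(3*u^2 - 14*u - 24)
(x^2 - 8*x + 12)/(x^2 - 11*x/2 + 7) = 2*(x - 6)/(2*x - 7)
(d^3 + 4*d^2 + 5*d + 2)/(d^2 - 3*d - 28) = (d^3 + 4*d^2 + 5*d + 2)/(d^2 - 3*d - 28)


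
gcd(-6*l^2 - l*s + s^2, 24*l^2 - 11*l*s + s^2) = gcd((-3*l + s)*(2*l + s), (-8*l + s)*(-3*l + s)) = -3*l + s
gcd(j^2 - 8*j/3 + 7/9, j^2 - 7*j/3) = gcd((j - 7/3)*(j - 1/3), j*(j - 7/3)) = j - 7/3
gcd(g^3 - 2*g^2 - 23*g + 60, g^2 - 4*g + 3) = g - 3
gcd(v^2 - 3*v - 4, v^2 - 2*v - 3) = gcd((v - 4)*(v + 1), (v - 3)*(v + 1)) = v + 1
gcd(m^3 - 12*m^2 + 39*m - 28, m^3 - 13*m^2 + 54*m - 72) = m - 4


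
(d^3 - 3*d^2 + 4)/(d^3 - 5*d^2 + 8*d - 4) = (d + 1)/(d - 1)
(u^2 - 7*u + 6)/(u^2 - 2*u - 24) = (u - 1)/(u + 4)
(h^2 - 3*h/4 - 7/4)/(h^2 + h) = (h - 7/4)/h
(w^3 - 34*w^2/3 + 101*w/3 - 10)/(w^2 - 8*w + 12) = (3*w^2 - 16*w + 5)/(3*(w - 2))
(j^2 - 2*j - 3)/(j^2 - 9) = (j + 1)/(j + 3)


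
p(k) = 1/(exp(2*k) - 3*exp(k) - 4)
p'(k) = (-2*exp(2*k) + 3*exp(k))/(exp(2*k) - 3*exp(k) - 4)^2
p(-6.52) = -0.25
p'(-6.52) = 0.00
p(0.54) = -0.16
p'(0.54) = -0.02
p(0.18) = -0.16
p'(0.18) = 0.02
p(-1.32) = -0.21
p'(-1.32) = 0.03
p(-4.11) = -0.25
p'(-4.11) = 0.00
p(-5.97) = -0.25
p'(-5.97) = 0.00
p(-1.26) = -0.21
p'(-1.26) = 0.03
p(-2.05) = -0.23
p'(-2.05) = 0.02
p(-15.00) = -0.25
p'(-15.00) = 0.00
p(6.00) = 0.00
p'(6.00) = 0.00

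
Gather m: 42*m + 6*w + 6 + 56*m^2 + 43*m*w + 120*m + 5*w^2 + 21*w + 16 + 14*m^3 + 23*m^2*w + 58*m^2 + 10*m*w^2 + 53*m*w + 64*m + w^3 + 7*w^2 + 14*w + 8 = 14*m^3 + m^2*(23*w + 114) + m*(10*w^2 + 96*w + 226) + w^3 + 12*w^2 + 41*w + 30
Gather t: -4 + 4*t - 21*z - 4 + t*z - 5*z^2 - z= t*(z + 4) - 5*z^2 - 22*z - 8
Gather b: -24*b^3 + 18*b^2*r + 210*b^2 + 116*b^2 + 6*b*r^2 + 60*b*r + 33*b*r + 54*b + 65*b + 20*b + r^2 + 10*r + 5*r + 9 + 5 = -24*b^3 + b^2*(18*r + 326) + b*(6*r^2 + 93*r + 139) + r^2 + 15*r + 14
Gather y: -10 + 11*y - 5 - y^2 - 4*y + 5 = -y^2 + 7*y - 10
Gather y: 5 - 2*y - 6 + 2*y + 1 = 0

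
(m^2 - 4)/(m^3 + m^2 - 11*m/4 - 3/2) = 4*(m - 2)/(4*m^2 - 4*m - 3)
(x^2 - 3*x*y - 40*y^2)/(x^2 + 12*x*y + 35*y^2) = (x - 8*y)/(x + 7*y)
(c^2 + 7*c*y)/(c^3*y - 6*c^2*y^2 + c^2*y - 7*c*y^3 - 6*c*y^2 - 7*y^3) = c*(-c - 7*y)/(y*(-c^3 + 6*c^2*y - c^2 + 7*c*y^2 + 6*c*y + 7*y^2))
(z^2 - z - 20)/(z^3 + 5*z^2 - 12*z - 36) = (z^2 - z - 20)/(z^3 + 5*z^2 - 12*z - 36)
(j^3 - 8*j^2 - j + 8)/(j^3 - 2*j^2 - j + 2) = (j - 8)/(j - 2)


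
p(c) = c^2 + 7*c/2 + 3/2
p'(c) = 2*c + 7/2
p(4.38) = 36.01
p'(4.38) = 12.26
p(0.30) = 2.64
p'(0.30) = 4.10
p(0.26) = 2.48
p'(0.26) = 4.02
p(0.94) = 5.67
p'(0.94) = 5.38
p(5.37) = 49.13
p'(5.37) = 14.24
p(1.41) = 8.42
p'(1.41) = 6.32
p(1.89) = 11.69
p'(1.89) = 7.28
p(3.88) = 30.13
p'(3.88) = 11.26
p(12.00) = 187.50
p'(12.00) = 27.50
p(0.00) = 1.50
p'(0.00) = 3.50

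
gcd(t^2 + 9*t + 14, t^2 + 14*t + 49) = t + 7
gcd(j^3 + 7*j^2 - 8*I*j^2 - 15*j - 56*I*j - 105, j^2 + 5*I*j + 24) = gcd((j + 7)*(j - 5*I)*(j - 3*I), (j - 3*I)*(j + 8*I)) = j - 3*I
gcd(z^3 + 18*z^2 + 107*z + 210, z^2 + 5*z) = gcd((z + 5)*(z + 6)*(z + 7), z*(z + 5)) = z + 5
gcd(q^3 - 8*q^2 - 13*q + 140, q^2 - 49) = q - 7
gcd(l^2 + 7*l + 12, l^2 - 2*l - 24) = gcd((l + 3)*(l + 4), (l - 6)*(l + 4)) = l + 4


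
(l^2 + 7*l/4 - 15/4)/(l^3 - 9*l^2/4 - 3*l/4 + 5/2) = (l + 3)/(l^2 - l - 2)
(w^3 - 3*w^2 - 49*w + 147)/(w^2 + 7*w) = w - 10 + 21/w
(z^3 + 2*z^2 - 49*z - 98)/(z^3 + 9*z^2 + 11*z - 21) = (z^2 - 5*z - 14)/(z^2 + 2*z - 3)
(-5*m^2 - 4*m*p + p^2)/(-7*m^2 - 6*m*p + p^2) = (-5*m + p)/(-7*m + p)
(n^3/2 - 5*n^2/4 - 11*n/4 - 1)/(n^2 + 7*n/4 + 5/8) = 2*(n^2 - 3*n - 4)/(4*n + 5)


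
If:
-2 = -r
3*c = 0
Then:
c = 0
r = 2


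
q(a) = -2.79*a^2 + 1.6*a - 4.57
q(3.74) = -37.61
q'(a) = 1.6 - 5.58*a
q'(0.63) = -1.92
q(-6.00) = -114.61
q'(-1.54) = 10.19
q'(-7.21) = 41.83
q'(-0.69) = 5.45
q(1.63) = -9.37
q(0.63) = -4.67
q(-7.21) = -161.14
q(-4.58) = -70.42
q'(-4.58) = 27.16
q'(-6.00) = 35.08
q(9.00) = -216.16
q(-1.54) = -13.65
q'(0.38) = -0.52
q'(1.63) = -7.50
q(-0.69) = -7.00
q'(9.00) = -48.62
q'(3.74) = -19.27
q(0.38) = -4.36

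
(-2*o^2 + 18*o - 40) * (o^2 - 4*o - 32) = -2*o^4 + 26*o^3 - 48*o^2 - 416*o + 1280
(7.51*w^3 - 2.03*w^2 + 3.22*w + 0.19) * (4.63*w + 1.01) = 34.7713*w^4 - 1.8138*w^3 + 12.8583*w^2 + 4.1319*w + 0.1919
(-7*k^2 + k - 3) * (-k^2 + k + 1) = 7*k^4 - 8*k^3 - 3*k^2 - 2*k - 3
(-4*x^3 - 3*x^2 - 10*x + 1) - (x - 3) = -4*x^3 - 3*x^2 - 11*x + 4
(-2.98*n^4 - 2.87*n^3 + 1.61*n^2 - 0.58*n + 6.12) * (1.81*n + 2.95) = -5.3938*n^5 - 13.9857*n^4 - 5.5524*n^3 + 3.6997*n^2 + 9.3662*n + 18.054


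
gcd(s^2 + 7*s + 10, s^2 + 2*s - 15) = s + 5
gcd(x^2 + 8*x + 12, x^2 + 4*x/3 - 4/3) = x + 2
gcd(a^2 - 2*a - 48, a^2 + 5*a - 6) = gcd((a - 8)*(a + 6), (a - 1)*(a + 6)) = a + 6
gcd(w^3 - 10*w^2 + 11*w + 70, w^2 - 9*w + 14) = w - 7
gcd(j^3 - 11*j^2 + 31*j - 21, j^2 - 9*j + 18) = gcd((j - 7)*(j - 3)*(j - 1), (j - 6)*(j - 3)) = j - 3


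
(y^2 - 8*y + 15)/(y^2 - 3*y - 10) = (y - 3)/(y + 2)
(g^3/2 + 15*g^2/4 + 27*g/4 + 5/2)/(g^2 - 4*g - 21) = (2*g^3 + 15*g^2 + 27*g + 10)/(4*(g^2 - 4*g - 21))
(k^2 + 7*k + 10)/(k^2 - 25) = (k + 2)/(k - 5)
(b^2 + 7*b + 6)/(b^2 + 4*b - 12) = (b + 1)/(b - 2)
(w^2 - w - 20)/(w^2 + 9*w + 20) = (w - 5)/(w + 5)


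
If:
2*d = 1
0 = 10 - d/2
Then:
No Solution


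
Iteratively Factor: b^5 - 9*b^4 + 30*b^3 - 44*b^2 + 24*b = (b - 2)*(b^4 - 7*b^3 + 16*b^2 - 12*b) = b*(b - 2)*(b^3 - 7*b^2 + 16*b - 12) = b*(b - 3)*(b - 2)*(b^2 - 4*b + 4) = b*(b - 3)*(b - 2)^2*(b - 2)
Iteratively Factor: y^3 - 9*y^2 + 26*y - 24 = (y - 4)*(y^2 - 5*y + 6) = (y - 4)*(y - 2)*(y - 3)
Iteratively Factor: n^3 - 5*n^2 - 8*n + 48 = (n - 4)*(n^2 - n - 12) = (n - 4)*(n + 3)*(n - 4)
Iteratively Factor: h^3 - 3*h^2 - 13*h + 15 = (h - 5)*(h^2 + 2*h - 3) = (h - 5)*(h - 1)*(h + 3)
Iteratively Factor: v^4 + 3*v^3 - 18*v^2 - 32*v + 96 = (v - 2)*(v^3 + 5*v^2 - 8*v - 48) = (v - 2)*(v + 4)*(v^2 + v - 12) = (v - 2)*(v + 4)^2*(v - 3)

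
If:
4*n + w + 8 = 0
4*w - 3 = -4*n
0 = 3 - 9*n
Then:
No Solution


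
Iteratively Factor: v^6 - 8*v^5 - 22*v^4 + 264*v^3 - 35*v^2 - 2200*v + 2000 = (v - 5)*(v^5 - 3*v^4 - 37*v^3 + 79*v^2 + 360*v - 400) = (v - 5)*(v + 4)*(v^4 - 7*v^3 - 9*v^2 + 115*v - 100) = (v - 5)^2*(v + 4)*(v^3 - 2*v^2 - 19*v + 20) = (v - 5)^3*(v + 4)*(v^2 + 3*v - 4) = (v - 5)^3*(v - 1)*(v + 4)*(v + 4)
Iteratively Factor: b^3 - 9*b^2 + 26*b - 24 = (b - 4)*(b^2 - 5*b + 6) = (b - 4)*(b - 3)*(b - 2)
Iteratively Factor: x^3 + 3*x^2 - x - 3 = (x + 3)*(x^2 - 1) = (x + 1)*(x + 3)*(x - 1)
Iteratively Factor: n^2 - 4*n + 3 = (n - 1)*(n - 3)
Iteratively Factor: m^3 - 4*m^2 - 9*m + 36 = (m + 3)*(m^2 - 7*m + 12) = (m - 3)*(m + 3)*(m - 4)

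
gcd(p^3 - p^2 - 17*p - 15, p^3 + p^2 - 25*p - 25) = p^2 - 4*p - 5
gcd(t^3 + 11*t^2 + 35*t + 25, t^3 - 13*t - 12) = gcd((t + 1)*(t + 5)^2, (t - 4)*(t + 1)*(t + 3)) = t + 1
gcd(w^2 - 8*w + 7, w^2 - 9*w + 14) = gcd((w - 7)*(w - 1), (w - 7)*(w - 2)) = w - 7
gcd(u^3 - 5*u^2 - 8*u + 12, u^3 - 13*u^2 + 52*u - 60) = u - 6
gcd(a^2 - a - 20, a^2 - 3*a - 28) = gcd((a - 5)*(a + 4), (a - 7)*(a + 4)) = a + 4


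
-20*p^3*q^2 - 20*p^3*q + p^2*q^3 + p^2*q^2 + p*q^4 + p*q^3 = q*(-4*p + q)*(5*p + q)*(p*q + p)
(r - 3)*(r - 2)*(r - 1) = r^3 - 6*r^2 + 11*r - 6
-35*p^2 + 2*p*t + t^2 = (-5*p + t)*(7*p + t)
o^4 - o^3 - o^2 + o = o*(o - 1)^2*(o + 1)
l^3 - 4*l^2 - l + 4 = (l - 4)*(l - 1)*(l + 1)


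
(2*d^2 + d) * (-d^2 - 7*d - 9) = -2*d^4 - 15*d^3 - 25*d^2 - 9*d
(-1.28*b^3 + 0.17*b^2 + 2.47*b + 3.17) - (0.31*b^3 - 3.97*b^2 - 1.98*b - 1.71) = -1.59*b^3 + 4.14*b^2 + 4.45*b + 4.88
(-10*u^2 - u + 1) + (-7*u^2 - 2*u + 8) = -17*u^2 - 3*u + 9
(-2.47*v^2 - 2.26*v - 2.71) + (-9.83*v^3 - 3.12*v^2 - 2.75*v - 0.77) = -9.83*v^3 - 5.59*v^2 - 5.01*v - 3.48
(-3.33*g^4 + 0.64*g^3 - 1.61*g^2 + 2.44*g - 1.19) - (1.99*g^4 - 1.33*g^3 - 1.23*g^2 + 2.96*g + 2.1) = -5.32*g^4 + 1.97*g^3 - 0.38*g^2 - 0.52*g - 3.29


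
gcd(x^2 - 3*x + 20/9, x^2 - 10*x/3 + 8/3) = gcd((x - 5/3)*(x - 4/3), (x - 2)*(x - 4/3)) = x - 4/3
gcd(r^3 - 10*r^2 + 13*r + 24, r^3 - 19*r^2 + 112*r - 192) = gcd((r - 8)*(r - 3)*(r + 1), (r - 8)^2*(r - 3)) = r^2 - 11*r + 24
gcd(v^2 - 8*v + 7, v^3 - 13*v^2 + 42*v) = v - 7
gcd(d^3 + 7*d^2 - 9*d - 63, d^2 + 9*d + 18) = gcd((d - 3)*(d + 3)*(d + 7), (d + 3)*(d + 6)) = d + 3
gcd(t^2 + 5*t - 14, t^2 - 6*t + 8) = t - 2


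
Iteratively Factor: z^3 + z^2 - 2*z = (z - 1)*(z^2 + 2*z) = (z - 1)*(z + 2)*(z)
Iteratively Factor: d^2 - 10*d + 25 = (d - 5)*(d - 5)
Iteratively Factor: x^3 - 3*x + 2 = (x - 1)*(x^2 + x - 2) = (x - 1)^2*(x + 2)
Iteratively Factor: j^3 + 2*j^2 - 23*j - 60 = (j - 5)*(j^2 + 7*j + 12) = (j - 5)*(j + 4)*(j + 3)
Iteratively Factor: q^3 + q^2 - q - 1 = (q - 1)*(q^2 + 2*q + 1) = (q - 1)*(q + 1)*(q + 1)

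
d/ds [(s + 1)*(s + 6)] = 2*s + 7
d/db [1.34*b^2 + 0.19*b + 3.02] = 2.68*b + 0.19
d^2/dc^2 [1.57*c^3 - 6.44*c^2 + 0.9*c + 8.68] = 9.42*c - 12.88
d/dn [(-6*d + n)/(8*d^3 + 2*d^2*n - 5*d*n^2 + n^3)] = (8*d^3 + 2*d^2*n - 5*d*n^2 + n^3 + (6*d - n)*(2*d^2 - 10*d*n + 3*n^2))/(8*d^3 + 2*d^2*n - 5*d*n^2 + n^3)^2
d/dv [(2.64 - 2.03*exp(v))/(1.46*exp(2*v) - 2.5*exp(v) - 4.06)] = (2.9638*exp(2*v) - 7.7088*exp(v) + 14.8418)*exp(v)/(2.1316*exp(4*v) - 7.3*exp(3*v) - 5.6052*exp(2*v) + 20.3*exp(v) + 16.4836)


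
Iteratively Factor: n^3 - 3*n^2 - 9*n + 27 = (n - 3)*(n^2 - 9) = (n - 3)^2*(n + 3)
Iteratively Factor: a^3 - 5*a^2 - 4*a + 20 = (a - 5)*(a^2 - 4) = (a - 5)*(a - 2)*(a + 2)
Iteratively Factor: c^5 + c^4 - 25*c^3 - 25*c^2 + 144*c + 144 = (c - 3)*(c^4 + 4*c^3 - 13*c^2 - 64*c - 48) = (c - 3)*(c + 4)*(c^3 - 13*c - 12) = (c - 3)*(c + 3)*(c + 4)*(c^2 - 3*c - 4) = (c - 4)*(c - 3)*(c + 3)*(c + 4)*(c + 1)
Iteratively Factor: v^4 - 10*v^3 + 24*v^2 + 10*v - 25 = (v + 1)*(v^3 - 11*v^2 + 35*v - 25) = (v - 5)*(v + 1)*(v^2 - 6*v + 5) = (v - 5)*(v - 1)*(v + 1)*(v - 5)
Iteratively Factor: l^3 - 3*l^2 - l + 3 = (l - 3)*(l^2 - 1) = (l - 3)*(l + 1)*(l - 1)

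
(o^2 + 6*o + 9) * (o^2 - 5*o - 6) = o^4 + o^3 - 27*o^2 - 81*o - 54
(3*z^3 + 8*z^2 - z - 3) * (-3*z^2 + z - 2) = -9*z^5 - 21*z^4 + 5*z^3 - 8*z^2 - z + 6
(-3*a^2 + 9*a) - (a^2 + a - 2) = -4*a^2 + 8*a + 2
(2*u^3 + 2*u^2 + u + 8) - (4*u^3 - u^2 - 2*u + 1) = -2*u^3 + 3*u^2 + 3*u + 7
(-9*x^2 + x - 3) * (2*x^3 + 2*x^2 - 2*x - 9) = -18*x^5 - 16*x^4 + 14*x^3 + 73*x^2 - 3*x + 27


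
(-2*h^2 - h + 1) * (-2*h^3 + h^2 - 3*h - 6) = 4*h^5 + 3*h^3 + 16*h^2 + 3*h - 6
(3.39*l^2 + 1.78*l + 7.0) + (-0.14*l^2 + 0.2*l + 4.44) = 3.25*l^2 + 1.98*l + 11.44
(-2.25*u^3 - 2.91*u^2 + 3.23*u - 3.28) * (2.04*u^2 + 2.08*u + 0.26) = -4.59*u^5 - 10.6164*u^4 - 0.0486000000000004*u^3 - 0.729399999999999*u^2 - 5.9826*u - 0.8528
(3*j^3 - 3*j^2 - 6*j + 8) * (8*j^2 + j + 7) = 24*j^5 - 21*j^4 - 30*j^3 + 37*j^2 - 34*j + 56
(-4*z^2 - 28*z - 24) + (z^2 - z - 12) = -3*z^2 - 29*z - 36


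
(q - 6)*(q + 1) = q^2 - 5*q - 6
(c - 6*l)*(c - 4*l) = c^2 - 10*c*l + 24*l^2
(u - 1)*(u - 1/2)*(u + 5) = u^3 + 7*u^2/2 - 7*u + 5/2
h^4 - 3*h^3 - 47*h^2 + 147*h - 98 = (h - 7)*(h - 2)*(h - 1)*(h + 7)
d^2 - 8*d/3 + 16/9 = (d - 4/3)^2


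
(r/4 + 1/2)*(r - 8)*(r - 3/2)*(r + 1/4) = r^4/4 - 29*r^3/16 - 71*r^2/32 + 89*r/16 + 3/2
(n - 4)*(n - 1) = n^2 - 5*n + 4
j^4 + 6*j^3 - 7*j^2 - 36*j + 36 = (j - 2)*(j - 1)*(j + 3)*(j + 6)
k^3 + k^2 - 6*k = k*(k - 2)*(k + 3)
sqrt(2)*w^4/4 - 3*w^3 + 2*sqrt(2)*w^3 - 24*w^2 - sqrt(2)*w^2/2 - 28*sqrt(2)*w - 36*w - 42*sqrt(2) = (w/2 + 1)*(w + 6)*(w - 7*sqrt(2))*(sqrt(2)*w/2 + 1)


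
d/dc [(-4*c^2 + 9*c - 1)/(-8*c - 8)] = (c^2/2 + c - 5/4)/(c^2 + 2*c + 1)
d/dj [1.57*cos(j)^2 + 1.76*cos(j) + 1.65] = -(3.14*cos(j) + 1.76)*sin(j)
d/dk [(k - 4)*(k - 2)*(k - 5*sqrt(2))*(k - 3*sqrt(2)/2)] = 4*k^3 - 39*sqrt(2)*k^2/2 - 18*k^2 + 46*k + 78*sqrt(2)*k - 90 - 52*sqrt(2)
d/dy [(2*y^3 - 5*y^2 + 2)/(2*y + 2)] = (4*y^3 + y^2 - 10*y - 2)/(2*(y^2 + 2*y + 1))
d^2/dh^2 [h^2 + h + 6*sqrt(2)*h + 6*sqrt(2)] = 2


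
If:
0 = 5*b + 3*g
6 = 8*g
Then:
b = -9/20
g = 3/4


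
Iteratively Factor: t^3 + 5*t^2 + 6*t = (t + 2)*(t^2 + 3*t) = (t + 2)*(t + 3)*(t)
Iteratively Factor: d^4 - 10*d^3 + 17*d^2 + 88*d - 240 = (d + 3)*(d^3 - 13*d^2 + 56*d - 80) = (d - 5)*(d + 3)*(d^2 - 8*d + 16) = (d - 5)*(d - 4)*(d + 3)*(d - 4)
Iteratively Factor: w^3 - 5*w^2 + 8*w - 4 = (w - 1)*(w^2 - 4*w + 4) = (w - 2)*(w - 1)*(w - 2)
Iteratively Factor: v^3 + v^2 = (v)*(v^2 + v) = v*(v + 1)*(v)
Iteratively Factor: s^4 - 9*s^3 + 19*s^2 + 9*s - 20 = (s - 1)*(s^3 - 8*s^2 + 11*s + 20) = (s - 4)*(s - 1)*(s^2 - 4*s - 5) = (s - 4)*(s - 1)*(s + 1)*(s - 5)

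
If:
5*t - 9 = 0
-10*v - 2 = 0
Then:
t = 9/5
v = -1/5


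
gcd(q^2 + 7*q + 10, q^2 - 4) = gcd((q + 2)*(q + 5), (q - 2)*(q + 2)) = q + 2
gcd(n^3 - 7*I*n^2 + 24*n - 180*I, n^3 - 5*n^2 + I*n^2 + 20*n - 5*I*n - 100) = n + 5*I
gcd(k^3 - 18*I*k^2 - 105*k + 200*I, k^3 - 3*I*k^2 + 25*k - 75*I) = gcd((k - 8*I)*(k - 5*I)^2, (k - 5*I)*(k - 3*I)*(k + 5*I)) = k - 5*I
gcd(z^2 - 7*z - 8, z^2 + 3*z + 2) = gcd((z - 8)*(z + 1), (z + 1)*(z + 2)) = z + 1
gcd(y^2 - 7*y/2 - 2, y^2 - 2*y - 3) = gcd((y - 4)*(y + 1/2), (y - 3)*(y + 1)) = 1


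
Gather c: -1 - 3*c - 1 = -3*c - 2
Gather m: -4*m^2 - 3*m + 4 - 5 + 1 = -4*m^2 - 3*m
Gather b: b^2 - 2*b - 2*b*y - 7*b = b^2 + b*(-2*y - 9)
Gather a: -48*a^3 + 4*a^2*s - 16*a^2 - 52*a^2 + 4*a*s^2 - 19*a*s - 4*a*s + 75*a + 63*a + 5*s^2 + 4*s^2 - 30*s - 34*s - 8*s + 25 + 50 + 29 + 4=-48*a^3 + a^2*(4*s - 68) + a*(4*s^2 - 23*s + 138) + 9*s^2 - 72*s + 108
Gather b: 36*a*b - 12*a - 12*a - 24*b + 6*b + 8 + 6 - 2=-24*a + b*(36*a - 18) + 12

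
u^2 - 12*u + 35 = (u - 7)*(u - 5)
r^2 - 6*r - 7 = (r - 7)*(r + 1)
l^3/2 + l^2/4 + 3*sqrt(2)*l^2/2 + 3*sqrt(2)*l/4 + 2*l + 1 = (l/2 + sqrt(2))*(l + 1/2)*(l + sqrt(2))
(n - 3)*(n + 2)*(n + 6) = n^3 + 5*n^2 - 12*n - 36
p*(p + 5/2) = p^2 + 5*p/2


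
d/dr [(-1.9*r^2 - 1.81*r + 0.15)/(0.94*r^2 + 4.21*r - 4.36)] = (-6.2976*r^2 + 16.286*r + 7.2601)/(0.8836*r^4 + 7.9148*r^3 + 9.5273*r^2 - 36.7112*r + 19.0096)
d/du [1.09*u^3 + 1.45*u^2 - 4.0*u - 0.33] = 3.27*u^2 + 2.9*u - 4.0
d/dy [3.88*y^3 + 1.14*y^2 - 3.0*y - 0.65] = 11.64*y^2 + 2.28*y - 3.0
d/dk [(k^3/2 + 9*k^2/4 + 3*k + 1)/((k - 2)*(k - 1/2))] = (4*k^4 - 20*k^3 - 57*k^2 + 20*k + 44)/(2*(4*k^4 - 20*k^3 + 33*k^2 - 20*k + 4))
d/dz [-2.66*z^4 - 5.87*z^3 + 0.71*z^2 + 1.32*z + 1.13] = -10.64*z^3 - 17.61*z^2 + 1.42*z + 1.32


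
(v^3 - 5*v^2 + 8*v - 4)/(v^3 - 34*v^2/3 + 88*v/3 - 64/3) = 3*(v^2 - 3*v + 2)/(3*v^2 - 28*v + 32)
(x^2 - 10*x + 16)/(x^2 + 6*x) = (x^2 - 10*x + 16)/(x*(x + 6))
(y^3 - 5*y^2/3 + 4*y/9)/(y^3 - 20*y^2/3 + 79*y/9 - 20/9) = y/(y - 5)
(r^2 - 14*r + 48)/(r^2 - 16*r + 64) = (r - 6)/(r - 8)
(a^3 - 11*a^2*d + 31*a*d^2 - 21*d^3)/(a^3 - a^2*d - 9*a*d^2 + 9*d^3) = (a - 7*d)/(a + 3*d)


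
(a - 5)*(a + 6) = a^2 + a - 30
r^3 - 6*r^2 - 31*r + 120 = (r - 8)*(r - 3)*(r + 5)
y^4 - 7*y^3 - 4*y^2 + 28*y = y*(y - 7)*(y - 2)*(y + 2)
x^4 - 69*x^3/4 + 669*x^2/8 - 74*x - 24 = (x - 8)^2*(x - 3/2)*(x + 1/4)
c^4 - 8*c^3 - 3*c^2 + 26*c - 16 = (c - 8)*(c - 1)^2*(c + 2)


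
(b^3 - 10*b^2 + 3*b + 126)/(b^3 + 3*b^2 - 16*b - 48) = (b^2 - 13*b + 42)/(b^2 - 16)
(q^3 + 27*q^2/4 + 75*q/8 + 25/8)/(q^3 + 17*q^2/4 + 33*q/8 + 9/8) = (4*q^2 + 25*q + 25)/(4*q^2 + 15*q + 9)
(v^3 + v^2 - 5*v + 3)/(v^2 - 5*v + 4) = (v^2 + 2*v - 3)/(v - 4)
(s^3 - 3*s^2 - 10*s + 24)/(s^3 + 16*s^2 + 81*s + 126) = (s^2 - 6*s + 8)/(s^2 + 13*s + 42)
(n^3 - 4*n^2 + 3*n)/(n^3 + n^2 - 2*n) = (n - 3)/(n + 2)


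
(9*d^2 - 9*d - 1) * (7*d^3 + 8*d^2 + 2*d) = 63*d^5 + 9*d^4 - 61*d^3 - 26*d^2 - 2*d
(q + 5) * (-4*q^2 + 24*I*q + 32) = -4*q^3 - 20*q^2 + 24*I*q^2 + 32*q + 120*I*q + 160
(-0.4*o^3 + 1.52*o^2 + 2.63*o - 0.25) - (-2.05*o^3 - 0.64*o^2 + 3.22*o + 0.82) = 1.65*o^3 + 2.16*o^2 - 0.59*o - 1.07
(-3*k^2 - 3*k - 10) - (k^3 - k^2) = -k^3 - 2*k^2 - 3*k - 10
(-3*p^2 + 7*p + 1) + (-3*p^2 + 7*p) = -6*p^2 + 14*p + 1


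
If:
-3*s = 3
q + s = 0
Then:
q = 1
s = -1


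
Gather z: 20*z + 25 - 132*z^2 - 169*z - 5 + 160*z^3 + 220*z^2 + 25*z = 160*z^3 + 88*z^2 - 124*z + 20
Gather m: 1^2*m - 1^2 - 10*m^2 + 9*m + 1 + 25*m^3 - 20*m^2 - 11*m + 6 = 25*m^3 - 30*m^2 - m + 6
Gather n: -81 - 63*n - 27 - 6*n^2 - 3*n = -6*n^2 - 66*n - 108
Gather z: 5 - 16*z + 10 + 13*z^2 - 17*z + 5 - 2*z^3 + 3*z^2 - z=-2*z^3 + 16*z^2 - 34*z + 20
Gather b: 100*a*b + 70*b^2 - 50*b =70*b^2 + b*(100*a - 50)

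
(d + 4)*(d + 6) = d^2 + 10*d + 24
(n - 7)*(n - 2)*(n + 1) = n^3 - 8*n^2 + 5*n + 14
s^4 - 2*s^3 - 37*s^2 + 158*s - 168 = (s - 4)*(s - 3)*(s - 2)*(s + 7)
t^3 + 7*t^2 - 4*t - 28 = (t - 2)*(t + 2)*(t + 7)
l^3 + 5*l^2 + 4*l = l*(l + 1)*(l + 4)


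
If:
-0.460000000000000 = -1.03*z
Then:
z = 0.45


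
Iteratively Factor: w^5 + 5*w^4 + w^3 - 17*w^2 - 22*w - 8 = (w + 4)*(w^4 + w^3 - 3*w^2 - 5*w - 2) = (w - 2)*(w + 4)*(w^3 + 3*w^2 + 3*w + 1) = (w - 2)*(w + 1)*(w + 4)*(w^2 + 2*w + 1) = (w - 2)*(w + 1)^2*(w + 4)*(w + 1)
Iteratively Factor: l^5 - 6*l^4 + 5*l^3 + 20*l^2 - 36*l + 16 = (l - 4)*(l^4 - 2*l^3 - 3*l^2 + 8*l - 4) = (l - 4)*(l - 1)*(l^3 - l^2 - 4*l + 4) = (l - 4)*(l - 1)*(l + 2)*(l^2 - 3*l + 2) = (l - 4)*(l - 1)^2*(l + 2)*(l - 2)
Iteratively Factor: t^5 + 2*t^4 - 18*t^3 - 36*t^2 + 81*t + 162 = (t - 3)*(t^4 + 5*t^3 - 3*t^2 - 45*t - 54) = (t - 3)*(t + 2)*(t^3 + 3*t^2 - 9*t - 27) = (t - 3)^2*(t + 2)*(t^2 + 6*t + 9) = (t - 3)^2*(t + 2)*(t + 3)*(t + 3)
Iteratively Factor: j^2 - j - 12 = (j + 3)*(j - 4)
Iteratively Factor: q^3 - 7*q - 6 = (q + 2)*(q^2 - 2*q - 3) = (q + 1)*(q + 2)*(q - 3)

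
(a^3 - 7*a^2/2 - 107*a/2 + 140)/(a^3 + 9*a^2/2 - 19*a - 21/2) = (2*a^2 - 21*a + 40)/(2*a^2 - 5*a - 3)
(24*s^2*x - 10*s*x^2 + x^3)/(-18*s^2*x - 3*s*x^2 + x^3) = (-4*s + x)/(3*s + x)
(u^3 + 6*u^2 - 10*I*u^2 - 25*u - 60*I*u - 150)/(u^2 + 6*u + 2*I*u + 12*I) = (u^2 - 10*I*u - 25)/(u + 2*I)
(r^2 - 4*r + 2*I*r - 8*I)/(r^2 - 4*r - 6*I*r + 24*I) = (r + 2*I)/(r - 6*I)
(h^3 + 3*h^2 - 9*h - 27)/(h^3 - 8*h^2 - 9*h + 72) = (h + 3)/(h - 8)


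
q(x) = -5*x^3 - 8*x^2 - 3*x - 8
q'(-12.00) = -1971.00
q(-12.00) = 7516.00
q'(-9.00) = -1074.00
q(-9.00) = 3016.00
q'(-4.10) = -189.55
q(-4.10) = 214.42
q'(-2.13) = -36.97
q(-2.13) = 10.41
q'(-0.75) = 0.56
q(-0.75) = -8.14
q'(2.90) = -175.55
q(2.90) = -205.92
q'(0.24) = -7.70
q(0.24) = -9.25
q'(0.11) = -4.94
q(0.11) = -8.43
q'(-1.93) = -27.99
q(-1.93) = 3.94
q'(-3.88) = -166.74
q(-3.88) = 175.26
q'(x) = -15*x^2 - 16*x - 3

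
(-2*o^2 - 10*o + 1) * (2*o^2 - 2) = -4*o^4 - 20*o^3 + 6*o^2 + 20*o - 2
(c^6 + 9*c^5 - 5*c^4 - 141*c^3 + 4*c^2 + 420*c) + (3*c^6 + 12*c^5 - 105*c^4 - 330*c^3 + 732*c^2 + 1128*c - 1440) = 4*c^6 + 21*c^5 - 110*c^4 - 471*c^3 + 736*c^2 + 1548*c - 1440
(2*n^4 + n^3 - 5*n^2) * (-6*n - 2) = -12*n^5 - 10*n^4 + 28*n^3 + 10*n^2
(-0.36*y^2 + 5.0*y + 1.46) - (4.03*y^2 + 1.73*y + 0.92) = -4.39*y^2 + 3.27*y + 0.54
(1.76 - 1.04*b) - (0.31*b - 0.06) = 1.82 - 1.35*b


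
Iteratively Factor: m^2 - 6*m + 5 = (m - 1)*(m - 5)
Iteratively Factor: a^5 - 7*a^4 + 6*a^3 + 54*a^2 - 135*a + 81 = (a - 1)*(a^4 - 6*a^3 + 54*a - 81) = (a - 1)*(a + 3)*(a^3 - 9*a^2 + 27*a - 27) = (a - 3)*(a - 1)*(a + 3)*(a^2 - 6*a + 9) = (a - 3)^2*(a - 1)*(a + 3)*(a - 3)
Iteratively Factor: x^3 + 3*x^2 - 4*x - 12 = (x + 2)*(x^2 + x - 6) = (x - 2)*(x + 2)*(x + 3)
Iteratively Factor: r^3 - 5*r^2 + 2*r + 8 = (r - 2)*(r^2 - 3*r - 4) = (r - 4)*(r - 2)*(r + 1)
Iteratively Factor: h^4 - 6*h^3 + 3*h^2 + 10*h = (h + 1)*(h^3 - 7*h^2 + 10*h) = h*(h + 1)*(h^2 - 7*h + 10) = h*(h - 5)*(h + 1)*(h - 2)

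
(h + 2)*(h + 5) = h^2 + 7*h + 10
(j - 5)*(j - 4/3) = j^2 - 19*j/3 + 20/3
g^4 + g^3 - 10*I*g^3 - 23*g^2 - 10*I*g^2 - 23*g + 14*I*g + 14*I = (g - 7*I)*(g - 2*I)*(-I*g - I)*(I*g + 1)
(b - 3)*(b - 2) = b^2 - 5*b + 6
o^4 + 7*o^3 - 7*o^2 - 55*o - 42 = (o - 3)*(o + 1)*(o + 2)*(o + 7)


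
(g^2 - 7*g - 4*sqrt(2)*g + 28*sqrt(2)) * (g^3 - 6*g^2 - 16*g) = g^5 - 13*g^4 - 4*sqrt(2)*g^4 + 26*g^3 + 52*sqrt(2)*g^3 - 104*sqrt(2)*g^2 + 112*g^2 - 448*sqrt(2)*g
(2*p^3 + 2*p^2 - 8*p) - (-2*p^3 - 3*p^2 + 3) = 4*p^3 + 5*p^2 - 8*p - 3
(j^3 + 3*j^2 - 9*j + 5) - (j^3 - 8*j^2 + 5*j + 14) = 11*j^2 - 14*j - 9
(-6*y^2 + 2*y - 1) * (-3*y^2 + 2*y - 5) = 18*y^4 - 18*y^3 + 37*y^2 - 12*y + 5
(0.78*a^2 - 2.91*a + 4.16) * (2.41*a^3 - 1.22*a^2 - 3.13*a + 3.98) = 1.8798*a^5 - 7.9647*a^4 + 11.1344*a^3 + 7.1375*a^2 - 24.6026*a + 16.5568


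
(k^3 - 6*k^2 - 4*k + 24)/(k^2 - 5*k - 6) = (k^2 - 4)/(k + 1)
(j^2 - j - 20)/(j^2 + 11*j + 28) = (j - 5)/(j + 7)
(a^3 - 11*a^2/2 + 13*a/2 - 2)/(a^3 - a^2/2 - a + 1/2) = (a - 4)/(a + 1)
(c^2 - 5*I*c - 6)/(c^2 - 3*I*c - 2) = (c - 3*I)/(c - I)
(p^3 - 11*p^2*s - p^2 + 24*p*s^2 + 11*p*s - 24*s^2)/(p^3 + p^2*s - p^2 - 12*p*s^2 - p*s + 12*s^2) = (p - 8*s)/(p + 4*s)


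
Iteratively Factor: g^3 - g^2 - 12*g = (g)*(g^2 - g - 12) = g*(g - 4)*(g + 3)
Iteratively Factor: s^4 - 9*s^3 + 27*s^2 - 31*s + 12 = (s - 4)*(s^3 - 5*s^2 + 7*s - 3) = (s - 4)*(s - 1)*(s^2 - 4*s + 3) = (s - 4)*(s - 3)*(s - 1)*(s - 1)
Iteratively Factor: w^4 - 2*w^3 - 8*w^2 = (w + 2)*(w^3 - 4*w^2) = w*(w + 2)*(w^2 - 4*w) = w*(w - 4)*(w + 2)*(w)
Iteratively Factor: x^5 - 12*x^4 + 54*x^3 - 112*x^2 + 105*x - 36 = (x - 3)*(x^4 - 9*x^3 + 27*x^2 - 31*x + 12) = (x - 3)*(x - 1)*(x^3 - 8*x^2 + 19*x - 12) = (x - 3)*(x - 1)^2*(x^2 - 7*x + 12) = (x - 3)^2*(x - 1)^2*(x - 4)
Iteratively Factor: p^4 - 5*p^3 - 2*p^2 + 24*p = (p - 3)*(p^3 - 2*p^2 - 8*p) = (p - 3)*(p + 2)*(p^2 - 4*p) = p*(p - 3)*(p + 2)*(p - 4)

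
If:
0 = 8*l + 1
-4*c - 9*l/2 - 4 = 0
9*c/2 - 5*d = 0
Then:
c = -55/64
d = -99/128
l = -1/8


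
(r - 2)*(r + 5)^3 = r^4 + 13*r^3 + 45*r^2 - 25*r - 250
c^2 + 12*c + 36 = (c + 6)^2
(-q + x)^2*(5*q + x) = 5*q^3 - 9*q^2*x + 3*q*x^2 + x^3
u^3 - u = u*(u - 1)*(u + 1)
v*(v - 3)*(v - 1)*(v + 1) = v^4 - 3*v^3 - v^2 + 3*v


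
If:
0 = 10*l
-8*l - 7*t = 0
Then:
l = 0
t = 0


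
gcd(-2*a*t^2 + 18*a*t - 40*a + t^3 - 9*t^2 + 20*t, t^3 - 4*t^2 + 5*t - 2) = 1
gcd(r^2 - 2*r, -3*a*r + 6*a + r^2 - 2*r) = r - 2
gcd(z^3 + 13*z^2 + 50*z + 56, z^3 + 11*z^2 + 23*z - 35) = z + 7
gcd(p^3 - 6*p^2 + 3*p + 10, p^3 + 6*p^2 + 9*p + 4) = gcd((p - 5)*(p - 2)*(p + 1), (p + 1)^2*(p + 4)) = p + 1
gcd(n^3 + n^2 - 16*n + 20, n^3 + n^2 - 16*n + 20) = n^3 + n^2 - 16*n + 20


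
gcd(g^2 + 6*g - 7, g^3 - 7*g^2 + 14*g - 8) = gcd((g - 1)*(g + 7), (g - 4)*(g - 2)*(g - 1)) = g - 1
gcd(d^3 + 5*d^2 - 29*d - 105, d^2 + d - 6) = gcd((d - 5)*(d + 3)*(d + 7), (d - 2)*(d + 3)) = d + 3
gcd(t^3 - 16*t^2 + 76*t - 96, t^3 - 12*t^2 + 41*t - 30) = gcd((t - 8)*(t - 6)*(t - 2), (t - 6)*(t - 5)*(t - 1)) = t - 6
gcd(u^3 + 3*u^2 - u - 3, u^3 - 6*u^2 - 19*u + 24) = u^2 + 2*u - 3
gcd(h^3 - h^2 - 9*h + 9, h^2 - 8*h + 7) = h - 1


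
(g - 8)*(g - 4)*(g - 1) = g^3 - 13*g^2 + 44*g - 32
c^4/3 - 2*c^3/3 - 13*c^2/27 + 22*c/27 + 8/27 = (c/3 + 1/3)*(c - 2)*(c - 4/3)*(c + 1/3)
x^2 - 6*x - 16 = (x - 8)*(x + 2)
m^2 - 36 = (m - 6)*(m + 6)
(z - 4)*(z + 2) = z^2 - 2*z - 8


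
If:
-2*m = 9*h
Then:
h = -2*m/9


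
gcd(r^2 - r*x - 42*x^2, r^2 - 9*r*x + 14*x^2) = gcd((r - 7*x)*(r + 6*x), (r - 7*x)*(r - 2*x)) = -r + 7*x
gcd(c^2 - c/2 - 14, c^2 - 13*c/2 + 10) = c - 4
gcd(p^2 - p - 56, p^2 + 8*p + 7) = p + 7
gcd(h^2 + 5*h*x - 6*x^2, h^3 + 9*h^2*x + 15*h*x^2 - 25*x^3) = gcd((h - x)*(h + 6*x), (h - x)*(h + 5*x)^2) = -h + x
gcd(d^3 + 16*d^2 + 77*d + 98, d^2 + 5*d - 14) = d + 7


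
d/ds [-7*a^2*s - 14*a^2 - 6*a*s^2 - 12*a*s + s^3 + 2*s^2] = -7*a^2 - 12*a*s - 12*a + 3*s^2 + 4*s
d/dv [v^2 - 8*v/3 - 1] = 2*v - 8/3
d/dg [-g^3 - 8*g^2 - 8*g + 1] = -3*g^2 - 16*g - 8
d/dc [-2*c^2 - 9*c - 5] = -4*c - 9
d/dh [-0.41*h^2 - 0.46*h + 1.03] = -0.82*h - 0.46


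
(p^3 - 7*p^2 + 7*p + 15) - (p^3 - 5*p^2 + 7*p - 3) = 18 - 2*p^2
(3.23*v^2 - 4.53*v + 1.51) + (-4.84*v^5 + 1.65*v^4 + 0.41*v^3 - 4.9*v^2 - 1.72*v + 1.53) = -4.84*v^5 + 1.65*v^4 + 0.41*v^3 - 1.67*v^2 - 6.25*v + 3.04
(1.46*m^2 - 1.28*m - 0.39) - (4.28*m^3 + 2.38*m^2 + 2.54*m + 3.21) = -4.28*m^3 - 0.92*m^2 - 3.82*m - 3.6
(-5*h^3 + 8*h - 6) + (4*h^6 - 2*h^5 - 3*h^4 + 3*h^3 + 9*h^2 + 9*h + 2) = 4*h^6 - 2*h^5 - 3*h^4 - 2*h^3 + 9*h^2 + 17*h - 4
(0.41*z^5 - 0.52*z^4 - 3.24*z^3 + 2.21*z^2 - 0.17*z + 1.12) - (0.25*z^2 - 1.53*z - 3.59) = 0.41*z^5 - 0.52*z^4 - 3.24*z^3 + 1.96*z^2 + 1.36*z + 4.71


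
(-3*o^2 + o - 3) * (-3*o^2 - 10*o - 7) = 9*o^4 + 27*o^3 + 20*o^2 + 23*o + 21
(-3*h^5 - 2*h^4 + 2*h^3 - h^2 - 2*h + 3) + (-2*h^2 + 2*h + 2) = -3*h^5 - 2*h^4 + 2*h^3 - 3*h^2 + 5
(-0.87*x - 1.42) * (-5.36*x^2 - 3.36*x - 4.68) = 4.6632*x^3 + 10.5344*x^2 + 8.8428*x + 6.6456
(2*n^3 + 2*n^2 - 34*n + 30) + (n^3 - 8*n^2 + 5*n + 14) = 3*n^3 - 6*n^2 - 29*n + 44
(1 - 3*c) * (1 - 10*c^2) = 30*c^3 - 10*c^2 - 3*c + 1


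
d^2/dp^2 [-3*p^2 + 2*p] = -6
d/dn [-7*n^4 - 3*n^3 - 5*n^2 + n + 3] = -28*n^3 - 9*n^2 - 10*n + 1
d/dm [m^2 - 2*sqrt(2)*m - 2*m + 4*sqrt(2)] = 2*m - 2*sqrt(2) - 2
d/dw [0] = 0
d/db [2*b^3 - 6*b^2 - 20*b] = 6*b^2 - 12*b - 20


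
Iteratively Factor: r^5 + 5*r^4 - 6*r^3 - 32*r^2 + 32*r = (r - 2)*(r^4 + 7*r^3 + 8*r^2 - 16*r) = (r - 2)*(r + 4)*(r^3 + 3*r^2 - 4*r) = r*(r - 2)*(r + 4)*(r^2 + 3*r - 4) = r*(r - 2)*(r + 4)^2*(r - 1)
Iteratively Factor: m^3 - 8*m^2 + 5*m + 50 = (m + 2)*(m^2 - 10*m + 25) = (m - 5)*(m + 2)*(m - 5)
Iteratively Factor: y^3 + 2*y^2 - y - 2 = (y + 2)*(y^2 - 1) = (y + 1)*(y + 2)*(y - 1)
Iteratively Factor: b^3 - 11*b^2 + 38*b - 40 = (b - 4)*(b^2 - 7*b + 10) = (b - 5)*(b - 4)*(b - 2)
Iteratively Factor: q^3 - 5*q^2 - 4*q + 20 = (q + 2)*(q^2 - 7*q + 10) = (q - 5)*(q + 2)*(q - 2)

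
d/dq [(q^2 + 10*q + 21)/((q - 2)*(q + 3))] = -9/(q^2 - 4*q + 4)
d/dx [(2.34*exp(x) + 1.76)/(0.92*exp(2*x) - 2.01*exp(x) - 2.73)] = (-(1.84*exp(x) - 2.01)*(2.34*exp(x) + 1.76) + 2.1528*exp(2*x) - 4.7034*exp(x) - 6.3882)*exp(x)/(-0.92*exp(2*x) + 2.01*exp(x) + 2.73)^2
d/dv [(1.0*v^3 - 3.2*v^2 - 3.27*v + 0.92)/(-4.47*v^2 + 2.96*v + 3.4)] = (-4.47*v^4 + 5.92*v^3 - 13.8889*v^2 - 13.5352*v - 13.8412)/(19.9809*v^4 - 26.4624*v^3 - 21.6344*v^2 + 20.128*v + 11.56)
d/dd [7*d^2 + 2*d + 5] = 14*d + 2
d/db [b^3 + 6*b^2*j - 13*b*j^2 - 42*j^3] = 3*b^2 + 12*b*j - 13*j^2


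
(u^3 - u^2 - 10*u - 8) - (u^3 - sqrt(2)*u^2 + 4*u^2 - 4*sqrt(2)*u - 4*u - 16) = -5*u^2 + sqrt(2)*u^2 - 6*u + 4*sqrt(2)*u + 8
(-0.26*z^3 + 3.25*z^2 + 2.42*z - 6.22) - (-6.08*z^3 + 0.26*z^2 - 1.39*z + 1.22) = 5.82*z^3 + 2.99*z^2 + 3.81*z - 7.44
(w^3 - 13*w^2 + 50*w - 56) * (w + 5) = w^4 - 8*w^3 - 15*w^2 + 194*w - 280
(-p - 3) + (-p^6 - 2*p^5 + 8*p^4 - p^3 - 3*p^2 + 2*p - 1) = -p^6 - 2*p^5 + 8*p^4 - p^3 - 3*p^2 + p - 4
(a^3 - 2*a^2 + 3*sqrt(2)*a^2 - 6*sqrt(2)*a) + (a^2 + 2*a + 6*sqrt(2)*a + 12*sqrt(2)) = a^3 - a^2 + 3*sqrt(2)*a^2 + 2*a + 12*sqrt(2)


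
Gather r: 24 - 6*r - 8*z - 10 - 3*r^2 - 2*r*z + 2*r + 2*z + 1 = -3*r^2 + r*(-2*z - 4) - 6*z + 15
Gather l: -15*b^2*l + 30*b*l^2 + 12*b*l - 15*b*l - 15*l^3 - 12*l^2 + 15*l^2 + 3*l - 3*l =-15*l^3 + l^2*(30*b + 3) + l*(-15*b^2 - 3*b)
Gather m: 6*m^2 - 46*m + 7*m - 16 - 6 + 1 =6*m^2 - 39*m - 21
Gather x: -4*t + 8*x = -4*t + 8*x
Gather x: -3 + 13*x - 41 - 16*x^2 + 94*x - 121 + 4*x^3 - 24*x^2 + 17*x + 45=4*x^3 - 40*x^2 + 124*x - 120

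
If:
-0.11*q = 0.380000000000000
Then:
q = -3.45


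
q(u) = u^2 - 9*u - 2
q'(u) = 2*u - 9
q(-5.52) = 78.15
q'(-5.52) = -20.04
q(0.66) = -7.50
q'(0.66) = -7.68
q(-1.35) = 11.97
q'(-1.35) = -11.70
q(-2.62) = 28.44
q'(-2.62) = -14.24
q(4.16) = -22.13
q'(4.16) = -0.68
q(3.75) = -21.69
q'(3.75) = -1.50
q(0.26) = -4.27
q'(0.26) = -8.48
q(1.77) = -14.80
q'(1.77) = -5.46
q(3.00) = -20.00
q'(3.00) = -3.00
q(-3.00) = 34.00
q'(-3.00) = -15.00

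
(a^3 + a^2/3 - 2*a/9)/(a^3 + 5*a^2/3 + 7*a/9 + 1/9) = a*(9*a^2 + 3*a - 2)/(9*a^3 + 15*a^2 + 7*a + 1)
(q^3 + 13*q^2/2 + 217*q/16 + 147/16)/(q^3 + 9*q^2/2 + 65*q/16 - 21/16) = (4*q + 7)/(4*q - 1)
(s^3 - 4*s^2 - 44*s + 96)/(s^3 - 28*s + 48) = (s - 8)/(s - 4)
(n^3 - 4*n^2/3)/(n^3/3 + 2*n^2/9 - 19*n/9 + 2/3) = n^2*(9*n - 12)/(3*n^3 + 2*n^2 - 19*n + 6)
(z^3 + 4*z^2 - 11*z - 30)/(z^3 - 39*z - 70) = (z - 3)/(z - 7)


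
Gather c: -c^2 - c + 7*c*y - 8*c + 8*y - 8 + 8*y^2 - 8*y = -c^2 + c*(7*y - 9) + 8*y^2 - 8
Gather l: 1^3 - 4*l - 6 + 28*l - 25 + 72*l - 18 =96*l - 48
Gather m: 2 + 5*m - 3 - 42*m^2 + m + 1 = -42*m^2 + 6*m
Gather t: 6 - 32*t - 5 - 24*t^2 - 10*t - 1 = -24*t^2 - 42*t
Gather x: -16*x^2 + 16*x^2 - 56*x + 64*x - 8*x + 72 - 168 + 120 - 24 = 0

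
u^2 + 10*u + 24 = (u + 4)*(u + 6)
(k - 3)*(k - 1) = k^2 - 4*k + 3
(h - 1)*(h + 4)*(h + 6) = h^3 + 9*h^2 + 14*h - 24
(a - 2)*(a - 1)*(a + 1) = a^3 - 2*a^2 - a + 2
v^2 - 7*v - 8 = (v - 8)*(v + 1)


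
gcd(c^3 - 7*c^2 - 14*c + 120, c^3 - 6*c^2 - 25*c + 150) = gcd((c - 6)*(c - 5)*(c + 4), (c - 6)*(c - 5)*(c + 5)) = c^2 - 11*c + 30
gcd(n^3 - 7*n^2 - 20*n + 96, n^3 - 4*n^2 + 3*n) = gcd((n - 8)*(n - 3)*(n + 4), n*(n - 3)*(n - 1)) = n - 3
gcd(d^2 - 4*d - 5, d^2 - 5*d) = d - 5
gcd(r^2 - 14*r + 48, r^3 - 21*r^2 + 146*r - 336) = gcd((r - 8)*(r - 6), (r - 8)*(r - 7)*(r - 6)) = r^2 - 14*r + 48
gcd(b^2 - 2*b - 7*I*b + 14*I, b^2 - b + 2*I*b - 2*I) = 1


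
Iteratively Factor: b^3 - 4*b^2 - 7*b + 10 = (b + 2)*(b^2 - 6*b + 5) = (b - 5)*(b + 2)*(b - 1)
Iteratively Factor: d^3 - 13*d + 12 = (d - 3)*(d^2 + 3*d - 4) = (d - 3)*(d + 4)*(d - 1)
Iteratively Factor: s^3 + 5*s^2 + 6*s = (s + 2)*(s^2 + 3*s) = s*(s + 2)*(s + 3)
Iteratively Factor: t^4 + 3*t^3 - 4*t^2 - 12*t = (t)*(t^3 + 3*t^2 - 4*t - 12) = t*(t + 2)*(t^2 + t - 6) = t*(t - 2)*(t + 2)*(t + 3)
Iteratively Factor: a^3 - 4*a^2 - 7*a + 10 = (a + 2)*(a^2 - 6*a + 5) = (a - 5)*(a + 2)*(a - 1)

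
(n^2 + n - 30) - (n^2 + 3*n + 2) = -2*n - 32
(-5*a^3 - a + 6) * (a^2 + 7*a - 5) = -5*a^5 - 35*a^4 + 24*a^3 - a^2 + 47*a - 30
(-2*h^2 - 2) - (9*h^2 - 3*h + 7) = -11*h^2 + 3*h - 9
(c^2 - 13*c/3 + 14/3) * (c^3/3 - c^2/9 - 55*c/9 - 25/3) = c^5/3 - 14*c^4/9 - 110*c^3/27 + 476*c^2/27 + 205*c/27 - 350/9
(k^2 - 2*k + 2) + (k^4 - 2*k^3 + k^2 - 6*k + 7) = k^4 - 2*k^3 + 2*k^2 - 8*k + 9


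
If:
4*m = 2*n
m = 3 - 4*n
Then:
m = 1/3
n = 2/3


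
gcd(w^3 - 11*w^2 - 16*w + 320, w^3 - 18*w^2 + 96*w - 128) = w^2 - 16*w + 64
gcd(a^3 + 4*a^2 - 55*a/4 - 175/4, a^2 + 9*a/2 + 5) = a + 5/2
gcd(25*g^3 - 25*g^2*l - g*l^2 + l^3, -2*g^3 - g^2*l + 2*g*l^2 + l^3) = g - l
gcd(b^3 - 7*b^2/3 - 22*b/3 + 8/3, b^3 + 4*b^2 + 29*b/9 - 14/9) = b^2 + 5*b/3 - 2/3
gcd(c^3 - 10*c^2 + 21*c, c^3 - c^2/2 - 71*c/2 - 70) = c - 7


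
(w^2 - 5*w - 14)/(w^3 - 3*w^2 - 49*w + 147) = (w + 2)/(w^2 + 4*w - 21)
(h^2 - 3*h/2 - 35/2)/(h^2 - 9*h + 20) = (h + 7/2)/(h - 4)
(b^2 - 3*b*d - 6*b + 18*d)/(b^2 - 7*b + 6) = (b - 3*d)/(b - 1)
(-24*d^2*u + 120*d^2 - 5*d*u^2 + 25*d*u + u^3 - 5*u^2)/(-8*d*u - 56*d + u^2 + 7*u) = (3*d*u - 15*d + u^2 - 5*u)/(u + 7)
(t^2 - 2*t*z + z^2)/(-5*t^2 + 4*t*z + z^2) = (-t + z)/(5*t + z)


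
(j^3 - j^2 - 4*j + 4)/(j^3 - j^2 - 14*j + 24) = (j^2 + j - 2)/(j^2 + j - 12)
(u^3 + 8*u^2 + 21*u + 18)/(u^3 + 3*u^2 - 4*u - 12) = (u + 3)/(u - 2)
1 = 1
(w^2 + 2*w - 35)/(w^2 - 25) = (w + 7)/(w + 5)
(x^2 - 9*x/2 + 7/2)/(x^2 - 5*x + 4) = (x - 7/2)/(x - 4)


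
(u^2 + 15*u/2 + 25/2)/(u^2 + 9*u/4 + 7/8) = 4*(2*u^2 + 15*u + 25)/(8*u^2 + 18*u + 7)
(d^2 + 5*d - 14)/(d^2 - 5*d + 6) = (d + 7)/(d - 3)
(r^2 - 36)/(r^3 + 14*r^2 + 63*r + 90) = (r - 6)/(r^2 + 8*r + 15)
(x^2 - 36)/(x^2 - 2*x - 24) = (x + 6)/(x + 4)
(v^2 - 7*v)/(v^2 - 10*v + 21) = v/(v - 3)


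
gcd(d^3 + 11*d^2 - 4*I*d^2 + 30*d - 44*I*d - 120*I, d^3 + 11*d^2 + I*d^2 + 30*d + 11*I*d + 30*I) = d^2 + 11*d + 30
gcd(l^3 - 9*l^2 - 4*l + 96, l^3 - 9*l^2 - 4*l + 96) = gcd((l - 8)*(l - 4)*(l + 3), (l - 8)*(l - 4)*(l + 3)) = l^3 - 9*l^2 - 4*l + 96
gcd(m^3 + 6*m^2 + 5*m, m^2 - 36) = 1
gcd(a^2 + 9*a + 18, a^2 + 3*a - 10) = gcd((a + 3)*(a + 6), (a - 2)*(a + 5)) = 1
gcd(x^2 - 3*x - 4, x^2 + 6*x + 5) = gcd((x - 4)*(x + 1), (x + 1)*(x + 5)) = x + 1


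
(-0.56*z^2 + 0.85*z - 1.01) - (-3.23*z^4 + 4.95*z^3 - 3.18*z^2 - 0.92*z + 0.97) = 3.23*z^4 - 4.95*z^3 + 2.62*z^2 + 1.77*z - 1.98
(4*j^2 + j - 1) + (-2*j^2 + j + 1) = 2*j^2 + 2*j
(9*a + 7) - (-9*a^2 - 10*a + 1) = 9*a^2 + 19*a + 6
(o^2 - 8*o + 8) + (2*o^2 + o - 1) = 3*o^2 - 7*o + 7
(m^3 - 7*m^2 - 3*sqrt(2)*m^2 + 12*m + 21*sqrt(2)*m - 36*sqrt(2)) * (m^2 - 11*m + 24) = m^5 - 18*m^4 - 3*sqrt(2)*m^4 + 54*sqrt(2)*m^3 + 113*m^3 - 339*sqrt(2)*m^2 - 300*m^2 + 288*m + 900*sqrt(2)*m - 864*sqrt(2)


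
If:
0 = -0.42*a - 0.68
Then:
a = -1.62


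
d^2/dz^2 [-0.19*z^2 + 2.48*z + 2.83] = -0.380000000000000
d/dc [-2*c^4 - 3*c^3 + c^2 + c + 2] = -8*c^3 - 9*c^2 + 2*c + 1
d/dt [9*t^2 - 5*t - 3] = 18*t - 5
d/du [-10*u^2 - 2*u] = -20*u - 2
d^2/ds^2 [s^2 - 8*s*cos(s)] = 8*s*cos(s) + 16*sin(s) + 2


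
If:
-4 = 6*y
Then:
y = -2/3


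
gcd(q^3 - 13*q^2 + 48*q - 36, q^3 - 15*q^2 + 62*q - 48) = q^2 - 7*q + 6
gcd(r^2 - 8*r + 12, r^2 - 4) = r - 2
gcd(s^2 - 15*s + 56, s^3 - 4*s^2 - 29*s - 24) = s - 8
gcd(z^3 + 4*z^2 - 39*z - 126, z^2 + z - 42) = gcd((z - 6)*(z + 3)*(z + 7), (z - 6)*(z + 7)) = z^2 + z - 42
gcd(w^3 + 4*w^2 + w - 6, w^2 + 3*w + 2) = w + 2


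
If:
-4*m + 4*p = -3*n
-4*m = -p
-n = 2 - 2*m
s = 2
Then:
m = 1/3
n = -4/3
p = 4/3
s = 2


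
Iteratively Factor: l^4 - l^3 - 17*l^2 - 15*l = (l - 5)*(l^3 + 4*l^2 + 3*l) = l*(l - 5)*(l^2 + 4*l + 3) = l*(l - 5)*(l + 3)*(l + 1)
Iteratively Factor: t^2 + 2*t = (t + 2)*(t)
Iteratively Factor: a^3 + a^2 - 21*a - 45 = (a - 5)*(a^2 + 6*a + 9) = (a - 5)*(a + 3)*(a + 3)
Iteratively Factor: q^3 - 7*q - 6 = (q + 1)*(q^2 - q - 6) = (q + 1)*(q + 2)*(q - 3)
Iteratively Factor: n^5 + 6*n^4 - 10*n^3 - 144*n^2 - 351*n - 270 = (n + 3)*(n^4 + 3*n^3 - 19*n^2 - 87*n - 90) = (n - 5)*(n + 3)*(n^3 + 8*n^2 + 21*n + 18) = (n - 5)*(n + 2)*(n + 3)*(n^2 + 6*n + 9) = (n - 5)*(n + 2)*(n + 3)^2*(n + 3)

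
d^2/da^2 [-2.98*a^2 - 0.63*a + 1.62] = -5.96000000000000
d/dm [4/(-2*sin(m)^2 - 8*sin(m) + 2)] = 4*(sin(m) + 2)*cos(m)/(4*sin(m) - cos(m)^2)^2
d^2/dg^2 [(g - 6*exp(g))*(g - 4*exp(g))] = -10*g*exp(g) + 96*exp(2*g) - 20*exp(g) + 2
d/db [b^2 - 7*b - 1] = 2*b - 7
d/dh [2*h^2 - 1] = 4*h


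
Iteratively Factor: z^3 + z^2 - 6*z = (z - 2)*(z^2 + 3*z) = z*(z - 2)*(z + 3)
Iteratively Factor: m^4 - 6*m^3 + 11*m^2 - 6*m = (m - 1)*(m^3 - 5*m^2 + 6*m) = (m - 3)*(m - 1)*(m^2 - 2*m) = (m - 3)*(m - 2)*(m - 1)*(m)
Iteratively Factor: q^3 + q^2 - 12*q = (q + 4)*(q^2 - 3*q) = q*(q + 4)*(q - 3)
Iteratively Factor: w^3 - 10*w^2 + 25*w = (w - 5)*(w^2 - 5*w) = (w - 5)^2*(w)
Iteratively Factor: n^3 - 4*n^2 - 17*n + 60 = (n + 4)*(n^2 - 8*n + 15) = (n - 5)*(n + 4)*(n - 3)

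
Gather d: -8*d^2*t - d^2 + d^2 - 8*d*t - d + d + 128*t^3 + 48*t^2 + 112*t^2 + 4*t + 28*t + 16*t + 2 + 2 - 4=-8*d^2*t - 8*d*t + 128*t^3 + 160*t^2 + 48*t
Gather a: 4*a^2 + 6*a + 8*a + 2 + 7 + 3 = 4*a^2 + 14*a + 12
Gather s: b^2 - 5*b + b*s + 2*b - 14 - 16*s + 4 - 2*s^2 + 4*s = b^2 - 3*b - 2*s^2 + s*(b - 12) - 10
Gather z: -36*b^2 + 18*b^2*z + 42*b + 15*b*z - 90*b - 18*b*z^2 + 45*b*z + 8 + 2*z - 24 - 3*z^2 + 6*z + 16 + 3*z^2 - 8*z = -36*b^2 - 18*b*z^2 - 48*b + z*(18*b^2 + 60*b)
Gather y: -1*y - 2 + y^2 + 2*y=y^2 + y - 2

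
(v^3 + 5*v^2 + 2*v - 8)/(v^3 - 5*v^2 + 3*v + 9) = (v^3 + 5*v^2 + 2*v - 8)/(v^3 - 5*v^2 + 3*v + 9)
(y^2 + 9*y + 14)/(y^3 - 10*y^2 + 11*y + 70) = (y + 7)/(y^2 - 12*y + 35)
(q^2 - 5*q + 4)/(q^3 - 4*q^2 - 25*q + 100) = (q - 1)/(q^2 - 25)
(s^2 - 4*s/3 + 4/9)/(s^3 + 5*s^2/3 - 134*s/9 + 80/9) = (3*s - 2)/(3*s^2 + 7*s - 40)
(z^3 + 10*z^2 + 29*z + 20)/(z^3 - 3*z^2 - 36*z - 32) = (z + 5)/(z - 8)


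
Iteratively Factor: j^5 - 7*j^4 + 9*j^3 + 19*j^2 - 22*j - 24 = (j - 4)*(j^4 - 3*j^3 - 3*j^2 + 7*j + 6) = (j - 4)*(j + 1)*(j^3 - 4*j^2 + j + 6) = (j - 4)*(j - 2)*(j + 1)*(j^2 - 2*j - 3) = (j - 4)*(j - 3)*(j - 2)*(j + 1)*(j + 1)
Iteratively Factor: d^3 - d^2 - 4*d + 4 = (d - 1)*(d^2 - 4) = (d - 2)*(d - 1)*(d + 2)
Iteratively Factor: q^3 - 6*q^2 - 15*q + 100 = (q - 5)*(q^2 - q - 20) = (q - 5)*(q + 4)*(q - 5)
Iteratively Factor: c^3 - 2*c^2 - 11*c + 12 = (c + 3)*(c^2 - 5*c + 4) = (c - 4)*(c + 3)*(c - 1)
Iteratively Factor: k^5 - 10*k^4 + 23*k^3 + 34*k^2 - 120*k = (k - 3)*(k^4 - 7*k^3 + 2*k^2 + 40*k) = (k - 5)*(k - 3)*(k^3 - 2*k^2 - 8*k) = (k - 5)*(k - 3)*(k + 2)*(k^2 - 4*k) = k*(k - 5)*(k - 3)*(k + 2)*(k - 4)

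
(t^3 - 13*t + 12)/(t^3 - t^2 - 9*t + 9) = (t + 4)/(t + 3)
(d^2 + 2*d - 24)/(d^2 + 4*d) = (d^2 + 2*d - 24)/(d*(d + 4))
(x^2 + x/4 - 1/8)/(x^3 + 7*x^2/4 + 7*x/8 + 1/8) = (4*x - 1)/(4*x^2 + 5*x + 1)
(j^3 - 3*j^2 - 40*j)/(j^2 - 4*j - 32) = j*(j + 5)/(j + 4)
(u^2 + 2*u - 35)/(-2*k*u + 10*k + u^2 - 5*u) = (u + 7)/(-2*k + u)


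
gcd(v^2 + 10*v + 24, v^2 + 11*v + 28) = v + 4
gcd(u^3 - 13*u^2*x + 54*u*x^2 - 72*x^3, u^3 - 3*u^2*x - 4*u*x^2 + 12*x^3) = -u + 3*x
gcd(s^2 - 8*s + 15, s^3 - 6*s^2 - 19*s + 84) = s - 3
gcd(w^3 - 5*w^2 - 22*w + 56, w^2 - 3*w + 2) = w - 2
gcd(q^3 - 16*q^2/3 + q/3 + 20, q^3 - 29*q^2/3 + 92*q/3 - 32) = q^2 - 7*q + 12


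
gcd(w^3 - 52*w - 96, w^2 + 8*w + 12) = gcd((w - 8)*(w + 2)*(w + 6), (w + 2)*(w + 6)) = w^2 + 8*w + 12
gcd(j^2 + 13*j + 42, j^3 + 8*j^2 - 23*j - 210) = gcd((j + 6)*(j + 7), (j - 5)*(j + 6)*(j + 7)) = j^2 + 13*j + 42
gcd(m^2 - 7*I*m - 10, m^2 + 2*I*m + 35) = m - 5*I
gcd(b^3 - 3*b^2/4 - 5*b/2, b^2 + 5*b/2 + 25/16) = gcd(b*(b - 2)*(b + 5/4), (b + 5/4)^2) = b + 5/4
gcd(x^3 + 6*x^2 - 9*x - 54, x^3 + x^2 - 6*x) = x + 3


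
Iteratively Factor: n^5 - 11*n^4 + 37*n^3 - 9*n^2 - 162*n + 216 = (n + 2)*(n^4 - 13*n^3 + 63*n^2 - 135*n + 108) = (n - 3)*(n + 2)*(n^3 - 10*n^2 + 33*n - 36) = (n - 4)*(n - 3)*(n + 2)*(n^2 - 6*n + 9) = (n - 4)*(n - 3)^2*(n + 2)*(n - 3)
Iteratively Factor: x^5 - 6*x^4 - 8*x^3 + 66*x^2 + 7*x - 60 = (x + 3)*(x^4 - 9*x^3 + 19*x^2 + 9*x - 20) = (x + 1)*(x + 3)*(x^3 - 10*x^2 + 29*x - 20) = (x - 5)*(x + 1)*(x + 3)*(x^2 - 5*x + 4) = (x - 5)*(x - 4)*(x + 1)*(x + 3)*(x - 1)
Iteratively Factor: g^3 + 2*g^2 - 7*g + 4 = (g - 1)*(g^2 + 3*g - 4) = (g - 1)^2*(g + 4)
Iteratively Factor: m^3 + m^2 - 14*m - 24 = (m + 3)*(m^2 - 2*m - 8) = (m + 2)*(m + 3)*(m - 4)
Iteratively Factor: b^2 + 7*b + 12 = (b + 4)*(b + 3)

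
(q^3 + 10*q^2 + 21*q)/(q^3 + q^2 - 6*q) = (q + 7)/(q - 2)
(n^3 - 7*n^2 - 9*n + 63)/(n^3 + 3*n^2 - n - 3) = (n^2 - 10*n + 21)/(n^2 - 1)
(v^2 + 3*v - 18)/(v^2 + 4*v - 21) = (v + 6)/(v + 7)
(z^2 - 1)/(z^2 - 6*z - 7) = (z - 1)/(z - 7)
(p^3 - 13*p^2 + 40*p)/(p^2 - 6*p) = (p^2 - 13*p + 40)/(p - 6)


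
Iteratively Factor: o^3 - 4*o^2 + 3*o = (o - 3)*(o^2 - o) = (o - 3)*(o - 1)*(o)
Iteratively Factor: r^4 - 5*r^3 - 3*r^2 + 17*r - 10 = (r + 2)*(r^3 - 7*r^2 + 11*r - 5) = (r - 5)*(r + 2)*(r^2 - 2*r + 1) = (r - 5)*(r - 1)*(r + 2)*(r - 1)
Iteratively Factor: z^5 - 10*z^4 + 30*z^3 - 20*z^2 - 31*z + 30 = (z - 5)*(z^4 - 5*z^3 + 5*z^2 + 5*z - 6) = (z - 5)*(z + 1)*(z^3 - 6*z^2 + 11*z - 6) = (z - 5)*(z - 3)*(z + 1)*(z^2 - 3*z + 2) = (z - 5)*(z - 3)*(z - 2)*(z + 1)*(z - 1)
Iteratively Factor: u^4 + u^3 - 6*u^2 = (u)*(u^3 + u^2 - 6*u) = u*(u + 3)*(u^2 - 2*u) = u^2*(u + 3)*(u - 2)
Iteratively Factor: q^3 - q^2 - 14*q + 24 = (q - 2)*(q^2 + q - 12) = (q - 2)*(q + 4)*(q - 3)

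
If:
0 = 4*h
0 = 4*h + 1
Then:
No Solution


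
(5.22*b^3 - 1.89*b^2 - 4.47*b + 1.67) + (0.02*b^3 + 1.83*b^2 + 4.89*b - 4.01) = 5.24*b^3 - 0.0599999999999998*b^2 + 0.42*b - 2.34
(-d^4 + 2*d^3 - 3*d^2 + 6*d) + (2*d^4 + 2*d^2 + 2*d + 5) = d^4 + 2*d^3 - d^2 + 8*d + 5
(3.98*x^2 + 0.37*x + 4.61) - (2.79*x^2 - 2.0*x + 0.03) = 1.19*x^2 + 2.37*x + 4.58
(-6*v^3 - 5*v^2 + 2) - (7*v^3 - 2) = -13*v^3 - 5*v^2 + 4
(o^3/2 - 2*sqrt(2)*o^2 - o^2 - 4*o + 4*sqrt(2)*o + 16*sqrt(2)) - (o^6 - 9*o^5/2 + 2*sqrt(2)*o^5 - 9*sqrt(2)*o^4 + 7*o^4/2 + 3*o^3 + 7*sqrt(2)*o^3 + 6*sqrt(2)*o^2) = -o^6 - 2*sqrt(2)*o^5 + 9*o^5/2 - 7*o^4/2 + 9*sqrt(2)*o^4 - 7*sqrt(2)*o^3 - 5*o^3/2 - 8*sqrt(2)*o^2 - o^2 - 4*o + 4*sqrt(2)*o + 16*sqrt(2)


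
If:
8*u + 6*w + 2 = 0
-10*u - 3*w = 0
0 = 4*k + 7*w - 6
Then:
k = 89/36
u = 1/6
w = -5/9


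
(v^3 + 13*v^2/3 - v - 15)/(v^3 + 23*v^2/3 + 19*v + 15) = (3*v - 5)/(3*v + 5)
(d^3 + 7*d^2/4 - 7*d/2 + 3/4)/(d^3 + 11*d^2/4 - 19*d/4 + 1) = (d + 3)/(d + 4)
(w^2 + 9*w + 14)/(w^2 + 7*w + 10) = (w + 7)/(w + 5)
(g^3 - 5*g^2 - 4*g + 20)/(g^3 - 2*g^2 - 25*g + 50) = (g + 2)/(g + 5)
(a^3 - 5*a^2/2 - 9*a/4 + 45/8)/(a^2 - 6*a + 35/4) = (4*a^2 - 9)/(2*(2*a - 7))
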